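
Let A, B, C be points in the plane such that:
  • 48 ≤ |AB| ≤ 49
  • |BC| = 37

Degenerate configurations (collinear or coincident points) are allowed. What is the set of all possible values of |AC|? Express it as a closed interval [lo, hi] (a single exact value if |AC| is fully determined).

|AB| ∈ [48, 49]
|BC| ∈ {37}
|AC| ∈ [11, 86]

|AC| ∈ [11, 86]  (≈ [11.0000, 86.0000])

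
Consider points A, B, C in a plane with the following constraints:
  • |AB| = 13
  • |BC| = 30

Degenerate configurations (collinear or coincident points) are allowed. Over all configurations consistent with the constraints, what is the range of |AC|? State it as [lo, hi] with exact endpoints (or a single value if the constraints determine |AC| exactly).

|AB| ∈ {13}
|BC| ∈ {30}
|AC| ∈ [17, 43]

|AC| ∈ [17, 43]  (≈ [17.0000, 43.0000])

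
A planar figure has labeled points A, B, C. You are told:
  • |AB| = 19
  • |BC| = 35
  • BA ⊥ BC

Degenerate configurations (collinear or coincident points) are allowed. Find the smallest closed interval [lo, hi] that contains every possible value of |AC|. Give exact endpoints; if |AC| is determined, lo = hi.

|AB| ∈ {19}
|BC| ∈ {35}
|AC| ∈ {√(1586)}

|AC| = √(1586)  (≈ 39.8246)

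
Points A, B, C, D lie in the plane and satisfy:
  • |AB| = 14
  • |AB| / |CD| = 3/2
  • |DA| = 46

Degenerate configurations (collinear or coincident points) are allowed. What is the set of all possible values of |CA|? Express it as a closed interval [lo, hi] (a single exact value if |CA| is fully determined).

|AB| ∈ {14}
|AD| ∈ {46}
|CD| ∈ {28/3}
|BD| ∈ [32, 60]
|AC| ∈ [110/3, 166/3]
|BC| ∈ [68/3, 208/3]

|CA| ∈ [110/3, 166/3]  (≈ [36.6667, 55.3333])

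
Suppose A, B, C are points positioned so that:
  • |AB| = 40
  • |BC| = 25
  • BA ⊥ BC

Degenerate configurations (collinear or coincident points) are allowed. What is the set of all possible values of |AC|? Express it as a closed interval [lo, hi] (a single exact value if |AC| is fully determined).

|AC| = 5·√(89)  (≈ 47.1699)

|AB| ∈ {40}
|BC| ∈ {25}
|AC| ∈ {5·√(89)}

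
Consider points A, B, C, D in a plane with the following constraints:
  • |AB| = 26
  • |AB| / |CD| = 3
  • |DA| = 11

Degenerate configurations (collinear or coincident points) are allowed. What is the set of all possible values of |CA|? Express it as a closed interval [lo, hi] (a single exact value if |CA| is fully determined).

|CA| ∈ [7/3, 59/3]  (≈ [2.3333, 19.6667])

|AB| ∈ {26}
|AD| ∈ {11}
|CD| ∈ {26/3}
|BD| ∈ [15, 37]
|AC| ∈ [7/3, 59/3]
|BC| ∈ [19/3, 137/3]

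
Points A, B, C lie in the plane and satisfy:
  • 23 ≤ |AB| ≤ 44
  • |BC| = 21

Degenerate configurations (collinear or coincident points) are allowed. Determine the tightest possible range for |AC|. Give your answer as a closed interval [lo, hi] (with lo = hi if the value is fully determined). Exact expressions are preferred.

|AB| ∈ [23, 44]
|BC| ∈ {21}
|AC| ∈ [2, 65]

|AC| ∈ [2, 65]  (≈ [2.0000, 65.0000])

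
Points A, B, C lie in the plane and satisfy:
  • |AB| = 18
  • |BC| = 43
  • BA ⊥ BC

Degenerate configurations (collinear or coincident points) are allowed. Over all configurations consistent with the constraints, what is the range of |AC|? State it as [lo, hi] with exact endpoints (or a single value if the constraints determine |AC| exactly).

|AC| = √(2173)  (≈ 46.6154)

|AB| ∈ {18}
|BC| ∈ {43}
|AC| ∈ {√(2173)}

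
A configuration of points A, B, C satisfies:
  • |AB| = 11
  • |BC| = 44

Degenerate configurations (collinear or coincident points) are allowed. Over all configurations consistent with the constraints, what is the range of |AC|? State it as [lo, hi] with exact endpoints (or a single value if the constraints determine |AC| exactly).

|AB| ∈ {11}
|BC| ∈ {44}
|AC| ∈ [33, 55]

|AC| ∈ [33, 55]  (≈ [33.0000, 55.0000])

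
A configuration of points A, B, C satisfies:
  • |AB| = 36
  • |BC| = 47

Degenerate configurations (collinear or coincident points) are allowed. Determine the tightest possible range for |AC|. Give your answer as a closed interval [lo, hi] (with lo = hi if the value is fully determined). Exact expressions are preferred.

|AB| ∈ {36}
|BC| ∈ {47}
|AC| ∈ [11, 83]

|AC| ∈ [11, 83]  (≈ [11.0000, 83.0000])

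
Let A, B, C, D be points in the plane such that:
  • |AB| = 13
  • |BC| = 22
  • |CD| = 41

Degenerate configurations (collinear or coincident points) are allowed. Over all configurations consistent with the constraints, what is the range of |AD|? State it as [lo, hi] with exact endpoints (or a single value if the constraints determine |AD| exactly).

|AB| ∈ {13}
|BC| ∈ {22}
|CD| ∈ {41}
|AC| ∈ [9, 35]
|BD| ∈ [19, 63]
|AD| ∈ [6, 76]

|AD| ∈ [6, 76]  (≈ [6.0000, 76.0000])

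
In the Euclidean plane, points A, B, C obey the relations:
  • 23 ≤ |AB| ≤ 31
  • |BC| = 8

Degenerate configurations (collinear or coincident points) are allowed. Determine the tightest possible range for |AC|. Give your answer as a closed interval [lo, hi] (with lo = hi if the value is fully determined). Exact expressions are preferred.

|AC| ∈ [15, 39]  (≈ [15.0000, 39.0000])

|AB| ∈ [23, 31]
|BC| ∈ {8}
|AC| ∈ [15, 39]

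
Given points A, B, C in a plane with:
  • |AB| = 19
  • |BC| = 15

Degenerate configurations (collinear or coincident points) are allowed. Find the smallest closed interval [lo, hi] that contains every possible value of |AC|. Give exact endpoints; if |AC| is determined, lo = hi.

|AC| ∈ [4, 34]  (≈ [4.0000, 34.0000])

|AB| ∈ {19}
|BC| ∈ {15}
|AC| ∈ [4, 34]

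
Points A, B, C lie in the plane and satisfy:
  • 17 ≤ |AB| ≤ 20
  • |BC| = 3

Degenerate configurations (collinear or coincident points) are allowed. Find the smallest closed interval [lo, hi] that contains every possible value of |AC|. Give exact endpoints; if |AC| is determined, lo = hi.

|AB| ∈ [17, 20]
|BC| ∈ {3}
|AC| ∈ [14, 23]

|AC| ∈ [14, 23]  (≈ [14.0000, 23.0000])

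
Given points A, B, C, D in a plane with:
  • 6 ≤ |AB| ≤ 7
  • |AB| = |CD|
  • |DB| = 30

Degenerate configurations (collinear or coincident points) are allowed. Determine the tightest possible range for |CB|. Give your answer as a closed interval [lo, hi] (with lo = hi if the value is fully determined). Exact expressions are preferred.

|AB| ∈ [6, 7]
|BD| ∈ {30}
|CD| ∈ [6, 7]
|AD| ∈ [23, 37]
|BC| ∈ [23, 37]
|AC| ∈ [16, 44]

|CB| ∈ [23, 37]  (≈ [23.0000, 37.0000])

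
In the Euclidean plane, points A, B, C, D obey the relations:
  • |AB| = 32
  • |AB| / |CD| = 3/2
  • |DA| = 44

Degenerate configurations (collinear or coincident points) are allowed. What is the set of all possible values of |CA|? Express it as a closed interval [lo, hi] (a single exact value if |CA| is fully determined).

|AB| ∈ {32}
|AD| ∈ {44}
|CD| ∈ {64/3}
|BD| ∈ [12, 76]
|AC| ∈ [68/3, 196/3]
|BC| ∈ [0, 292/3]

|CA| ∈ [68/3, 196/3]  (≈ [22.6667, 65.3333])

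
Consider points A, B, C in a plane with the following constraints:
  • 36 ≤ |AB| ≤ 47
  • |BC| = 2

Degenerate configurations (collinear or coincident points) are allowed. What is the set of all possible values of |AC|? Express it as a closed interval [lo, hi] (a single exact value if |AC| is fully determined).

|AB| ∈ [36, 47]
|BC| ∈ {2}
|AC| ∈ [34, 49]

|AC| ∈ [34, 49]  (≈ [34.0000, 49.0000])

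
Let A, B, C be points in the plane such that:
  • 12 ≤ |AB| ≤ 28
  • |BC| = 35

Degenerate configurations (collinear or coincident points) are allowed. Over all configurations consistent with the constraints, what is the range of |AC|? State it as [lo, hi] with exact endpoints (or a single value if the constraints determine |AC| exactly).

|AB| ∈ [12, 28]
|BC| ∈ {35}
|AC| ∈ [7, 63]

|AC| ∈ [7, 63]  (≈ [7.0000, 63.0000])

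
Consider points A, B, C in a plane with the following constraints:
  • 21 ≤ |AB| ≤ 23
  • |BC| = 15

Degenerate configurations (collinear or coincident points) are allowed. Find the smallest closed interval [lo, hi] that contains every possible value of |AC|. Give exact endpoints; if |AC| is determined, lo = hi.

|AB| ∈ [21, 23]
|BC| ∈ {15}
|AC| ∈ [6, 38]

|AC| ∈ [6, 38]  (≈ [6.0000, 38.0000])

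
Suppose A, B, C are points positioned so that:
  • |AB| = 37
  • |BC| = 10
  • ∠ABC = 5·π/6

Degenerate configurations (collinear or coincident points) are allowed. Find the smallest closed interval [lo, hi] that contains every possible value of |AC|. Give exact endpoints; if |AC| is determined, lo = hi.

|AC| = √(370·√(3) + 1469)  (≈ 45.9332)

|AB| ∈ {37}
|BC| ∈ {10}
|AC| ∈ {√(370·√(3) + 1469)}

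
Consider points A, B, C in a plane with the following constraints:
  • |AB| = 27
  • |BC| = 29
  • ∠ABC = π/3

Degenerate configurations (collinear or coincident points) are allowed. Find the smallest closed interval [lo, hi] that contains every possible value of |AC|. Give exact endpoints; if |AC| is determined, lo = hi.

|AB| ∈ {27}
|BC| ∈ {29}
|AC| ∈ {√(787)}

|AC| = √(787)  (≈ 28.0535)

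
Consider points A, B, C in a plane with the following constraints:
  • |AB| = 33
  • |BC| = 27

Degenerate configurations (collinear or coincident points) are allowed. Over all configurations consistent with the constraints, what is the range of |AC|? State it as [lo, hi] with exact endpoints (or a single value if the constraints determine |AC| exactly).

|AC| ∈ [6, 60]  (≈ [6.0000, 60.0000])

|AB| ∈ {33}
|BC| ∈ {27}
|AC| ∈ [6, 60]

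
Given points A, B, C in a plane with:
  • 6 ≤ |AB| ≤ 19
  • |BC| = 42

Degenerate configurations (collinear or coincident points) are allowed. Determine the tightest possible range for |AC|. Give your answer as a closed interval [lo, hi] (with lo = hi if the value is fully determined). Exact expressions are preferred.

|AC| ∈ [23, 61]  (≈ [23.0000, 61.0000])

|AB| ∈ [6, 19]
|BC| ∈ {42}
|AC| ∈ [23, 61]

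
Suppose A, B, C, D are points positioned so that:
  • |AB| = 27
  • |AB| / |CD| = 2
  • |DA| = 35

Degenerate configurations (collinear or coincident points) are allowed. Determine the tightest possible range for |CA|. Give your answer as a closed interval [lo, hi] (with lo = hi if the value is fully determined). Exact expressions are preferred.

|AB| ∈ {27}
|AD| ∈ {35}
|CD| ∈ {27/2}
|BD| ∈ [8, 62]
|AC| ∈ [43/2, 97/2]
|BC| ∈ [0, 151/2]

|CA| ∈ [43/2, 97/2]  (≈ [21.5000, 48.5000])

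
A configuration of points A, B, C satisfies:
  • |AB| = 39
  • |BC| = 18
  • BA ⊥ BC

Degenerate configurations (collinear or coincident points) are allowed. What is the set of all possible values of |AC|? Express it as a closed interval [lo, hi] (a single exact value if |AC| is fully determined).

|AB| ∈ {39}
|BC| ∈ {18}
|AC| ∈ {3·√(205)}

|AC| = 3·√(205)  (≈ 42.9535)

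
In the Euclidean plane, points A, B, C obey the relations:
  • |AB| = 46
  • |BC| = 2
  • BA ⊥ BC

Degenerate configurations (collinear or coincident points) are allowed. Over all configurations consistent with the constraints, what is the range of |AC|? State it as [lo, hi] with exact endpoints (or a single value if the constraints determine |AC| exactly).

|AC| = 2·√(530)  (≈ 46.0435)

|AB| ∈ {46}
|BC| ∈ {2}
|AC| ∈ {2·√(530)}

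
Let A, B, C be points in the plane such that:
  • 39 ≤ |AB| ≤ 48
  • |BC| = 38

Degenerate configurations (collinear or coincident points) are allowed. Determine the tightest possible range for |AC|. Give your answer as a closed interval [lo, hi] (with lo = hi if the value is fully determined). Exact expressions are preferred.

|AC| ∈ [1, 86]  (≈ [1.0000, 86.0000])

|AB| ∈ [39, 48]
|BC| ∈ {38}
|AC| ∈ [1, 86]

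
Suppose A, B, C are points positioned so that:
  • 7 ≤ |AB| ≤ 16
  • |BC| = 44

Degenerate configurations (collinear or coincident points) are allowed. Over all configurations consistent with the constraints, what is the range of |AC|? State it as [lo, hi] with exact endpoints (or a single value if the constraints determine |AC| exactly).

|AC| ∈ [28, 60]  (≈ [28.0000, 60.0000])

|AB| ∈ [7, 16]
|BC| ∈ {44}
|AC| ∈ [28, 60]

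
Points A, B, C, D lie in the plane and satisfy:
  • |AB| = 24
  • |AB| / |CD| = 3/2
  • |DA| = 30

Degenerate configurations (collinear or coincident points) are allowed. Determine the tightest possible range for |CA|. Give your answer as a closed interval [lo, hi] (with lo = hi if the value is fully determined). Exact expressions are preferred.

|CA| ∈ [14, 46]  (≈ [14.0000, 46.0000])

|AB| ∈ {24}
|AD| ∈ {30}
|CD| ∈ {16}
|BD| ∈ [6, 54]
|AC| ∈ [14, 46]
|BC| ∈ [0, 70]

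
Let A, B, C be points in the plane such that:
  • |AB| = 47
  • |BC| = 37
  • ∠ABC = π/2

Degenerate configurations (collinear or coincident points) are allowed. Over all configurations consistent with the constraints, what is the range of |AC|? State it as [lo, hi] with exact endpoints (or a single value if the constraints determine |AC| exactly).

|AC| = √(3578)  (≈ 59.8164)

|AB| ∈ {47}
|BC| ∈ {37}
|AC| ∈ {√(3578)}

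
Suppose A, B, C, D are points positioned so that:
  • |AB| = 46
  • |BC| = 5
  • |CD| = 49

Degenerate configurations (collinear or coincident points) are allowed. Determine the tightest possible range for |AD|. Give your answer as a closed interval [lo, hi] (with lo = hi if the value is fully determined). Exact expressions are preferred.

|AB| ∈ {46}
|BC| ∈ {5}
|CD| ∈ {49}
|AC| ∈ [41, 51]
|BD| ∈ [44, 54]
|AD| ∈ [0, 100]

|AD| ∈ [0, 100]  (≈ [0.0000, 100.0000])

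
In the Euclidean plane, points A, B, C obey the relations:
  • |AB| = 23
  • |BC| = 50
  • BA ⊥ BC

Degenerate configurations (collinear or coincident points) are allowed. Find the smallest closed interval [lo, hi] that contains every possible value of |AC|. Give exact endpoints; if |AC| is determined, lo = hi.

|AC| = √(3029)  (≈ 55.0364)

|AB| ∈ {23}
|BC| ∈ {50}
|AC| ∈ {√(3029)}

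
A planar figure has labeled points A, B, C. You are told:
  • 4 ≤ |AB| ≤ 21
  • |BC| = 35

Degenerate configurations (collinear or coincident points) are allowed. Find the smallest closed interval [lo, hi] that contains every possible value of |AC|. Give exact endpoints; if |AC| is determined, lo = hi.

|AB| ∈ [4, 21]
|BC| ∈ {35}
|AC| ∈ [14, 56]

|AC| ∈ [14, 56]  (≈ [14.0000, 56.0000])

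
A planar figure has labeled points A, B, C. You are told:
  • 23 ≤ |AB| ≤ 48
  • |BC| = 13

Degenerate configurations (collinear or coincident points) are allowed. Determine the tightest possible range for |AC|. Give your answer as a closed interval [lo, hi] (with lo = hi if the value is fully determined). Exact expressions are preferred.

|AC| ∈ [10, 61]  (≈ [10.0000, 61.0000])

|AB| ∈ [23, 48]
|BC| ∈ {13}
|AC| ∈ [10, 61]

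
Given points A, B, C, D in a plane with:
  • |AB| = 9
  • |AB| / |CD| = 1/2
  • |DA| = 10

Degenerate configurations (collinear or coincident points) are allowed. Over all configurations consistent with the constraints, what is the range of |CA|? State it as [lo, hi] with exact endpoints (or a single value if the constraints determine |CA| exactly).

|CA| ∈ [8, 28]  (≈ [8.0000, 28.0000])

|AB| ∈ {9}
|AD| ∈ {10}
|CD| ∈ {18}
|BD| ∈ [1, 19]
|AC| ∈ [8, 28]
|BC| ∈ [0, 37]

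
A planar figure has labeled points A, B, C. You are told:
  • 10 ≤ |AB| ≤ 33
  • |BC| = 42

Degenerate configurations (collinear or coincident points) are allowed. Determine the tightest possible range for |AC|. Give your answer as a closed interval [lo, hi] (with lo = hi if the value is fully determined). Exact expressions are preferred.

|AC| ∈ [9, 75]  (≈ [9.0000, 75.0000])

|AB| ∈ [10, 33]
|BC| ∈ {42}
|AC| ∈ [9, 75]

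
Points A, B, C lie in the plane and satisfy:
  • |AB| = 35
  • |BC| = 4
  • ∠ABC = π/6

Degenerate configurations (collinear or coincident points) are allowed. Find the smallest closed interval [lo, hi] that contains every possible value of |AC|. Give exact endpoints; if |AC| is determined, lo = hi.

|AB| ∈ {35}
|BC| ∈ {4}
|AC| ∈ {√(1241 - 140·√(3))}

|AC| = √(1241 - 140·√(3))  (≈ 31.5993)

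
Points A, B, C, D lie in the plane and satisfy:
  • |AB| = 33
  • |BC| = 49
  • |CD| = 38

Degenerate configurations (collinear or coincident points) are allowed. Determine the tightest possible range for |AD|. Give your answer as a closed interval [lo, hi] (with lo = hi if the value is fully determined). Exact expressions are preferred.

|AB| ∈ {33}
|BC| ∈ {49}
|CD| ∈ {38}
|AC| ∈ [16, 82]
|BD| ∈ [11, 87]
|AD| ∈ [0, 120]

|AD| ∈ [0, 120]  (≈ [0.0000, 120.0000])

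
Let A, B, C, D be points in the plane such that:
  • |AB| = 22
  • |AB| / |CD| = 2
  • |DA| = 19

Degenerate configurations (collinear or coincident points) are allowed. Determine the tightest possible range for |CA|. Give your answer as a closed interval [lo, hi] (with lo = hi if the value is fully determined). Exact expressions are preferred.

|AB| ∈ {22}
|AD| ∈ {19}
|CD| ∈ {11}
|BD| ∈ [3, 41]
|AC| ∈ [8, 30]
|BC| ∈ [0, 52]

|CA| ∈ [8, 30]  (≈ [8.0000, 30.0000])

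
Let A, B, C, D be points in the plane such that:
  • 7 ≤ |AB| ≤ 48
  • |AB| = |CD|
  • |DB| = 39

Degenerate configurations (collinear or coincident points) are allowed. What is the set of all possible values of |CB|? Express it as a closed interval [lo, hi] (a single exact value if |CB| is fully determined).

|AB| ∈ [7, 48]
|BD| ∈ {39}
|CD| ∈ [7, 48]
|AD| ∈ [0, 87]
|BC| ∈ [0, 87]
|AC| ∈ [0, 135]

|CB| ∈ [0, 87]  (≈ [0.0000, 87.0000])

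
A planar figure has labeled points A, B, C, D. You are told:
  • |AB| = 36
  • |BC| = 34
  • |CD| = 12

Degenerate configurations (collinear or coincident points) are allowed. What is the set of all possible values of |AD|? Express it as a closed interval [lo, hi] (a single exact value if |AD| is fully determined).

|AB| ∈ {36}
|BC| ∈ {34}
|CD| ∈ {12}
|AC| ∈ [2, 70]
|BD| ∈ [22, 46]
|AD| ∈ [0, 82]

|AD| ∈ [0, 82]  (≈ [0.0000, 82.0000])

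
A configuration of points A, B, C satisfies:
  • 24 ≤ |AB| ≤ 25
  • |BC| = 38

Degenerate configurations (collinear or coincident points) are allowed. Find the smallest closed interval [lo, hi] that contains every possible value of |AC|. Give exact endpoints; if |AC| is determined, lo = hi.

|AB| ∈ [24, 25]
|BC| ∈ {38}
|AC| ∈ [13, 63]

|AC| ∈ [13, 63]  (≈ [13.0000, 63.0000])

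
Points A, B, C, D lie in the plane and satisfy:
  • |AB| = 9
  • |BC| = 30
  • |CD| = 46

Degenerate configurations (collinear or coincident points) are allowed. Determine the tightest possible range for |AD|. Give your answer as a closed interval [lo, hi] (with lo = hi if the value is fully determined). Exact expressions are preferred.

|AD| ∈ [7, 85]  (≈ [7.0000, 85.0000])

|AB| ∈ {9}
|BC| ∈ {30}
|CD| ∈ {46}
|AC| ∈ [21, 39]
|BD| ∈ [16, 76]
|AD| ∈ [7, 85]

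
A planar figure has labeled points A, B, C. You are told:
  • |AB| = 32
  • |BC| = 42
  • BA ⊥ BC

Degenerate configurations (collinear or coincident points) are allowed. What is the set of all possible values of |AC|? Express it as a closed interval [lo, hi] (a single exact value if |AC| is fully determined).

|AB| ∈ {32}
|BC| ∈ {42}
|AC| ∈ {2·√(697)}

|AC| = 2·√(697)  (≈ 52.8015)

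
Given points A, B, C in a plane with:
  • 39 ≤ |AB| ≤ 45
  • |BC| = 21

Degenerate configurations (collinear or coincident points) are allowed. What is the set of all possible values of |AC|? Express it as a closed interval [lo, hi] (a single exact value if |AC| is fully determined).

|AB| ∈ [39, 45]
|BC| ∈ {21}
|AC| ∈ [18, 66]

|AC| ∈ [18, 66]  (≈ [18.0000, 66.0000])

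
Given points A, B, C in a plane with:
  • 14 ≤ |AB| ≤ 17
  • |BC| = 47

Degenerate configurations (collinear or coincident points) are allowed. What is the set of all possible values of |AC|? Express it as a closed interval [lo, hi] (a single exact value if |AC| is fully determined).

|AC| ∈ [30, 64]  (≈ [30.0000, 64.0000])

|AB| ∈ [14, 17]
|BC| ∈ {47}
|AC| ∈ [30, 64]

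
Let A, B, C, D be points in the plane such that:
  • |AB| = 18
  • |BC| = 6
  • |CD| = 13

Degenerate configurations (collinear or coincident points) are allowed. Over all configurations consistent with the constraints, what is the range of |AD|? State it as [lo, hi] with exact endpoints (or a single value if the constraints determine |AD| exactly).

|AD| ∈ [0, 37]  (≈ [0.0000, 37.0000])

|AB| ∈ {18}
|BC| ∈ {6}
|CD| ∈ {13}
|AC| ∈ [12, 24]
|BD| ∈ [7, 19]
|AD| ∈ [0, 37]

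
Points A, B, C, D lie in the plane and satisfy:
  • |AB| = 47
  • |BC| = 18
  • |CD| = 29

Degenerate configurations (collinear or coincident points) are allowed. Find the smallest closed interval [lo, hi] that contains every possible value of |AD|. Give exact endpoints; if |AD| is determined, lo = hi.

|AB| ∈ {47}
|BC| ∈ {18}
|CD| ∈ {29}
|AC| ∈ [29, 65]
|BD| ∈ [11, 47]
|AD| ∈ [0, 94]

|AD| ∈ [0, 94]  (≈ [0.0000, 94.0000])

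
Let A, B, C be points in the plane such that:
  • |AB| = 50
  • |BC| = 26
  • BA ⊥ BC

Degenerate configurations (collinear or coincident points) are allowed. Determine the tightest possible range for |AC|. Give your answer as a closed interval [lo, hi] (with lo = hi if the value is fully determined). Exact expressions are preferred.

|AC| = 2·√(794)  (≈ 56.3560)

|AB| ∈ {50}
|BC| ∈ {26}
|AC| ∈ {2·√(794)}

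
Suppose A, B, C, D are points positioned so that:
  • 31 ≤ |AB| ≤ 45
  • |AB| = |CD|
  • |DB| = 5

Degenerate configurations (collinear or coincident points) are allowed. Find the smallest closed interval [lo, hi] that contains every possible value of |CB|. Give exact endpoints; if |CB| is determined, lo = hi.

|AB| ∈ [31, 45]
|BD| ∈ {5}
|CD| ∈ [31, 45]
|AD| ∈ [26, 50]
|BC| ∈ [26, 50]
|AC| ∈ [0, 95]

|CB| ∈ [26, 50]  (≈ [26.0000, 50.0000])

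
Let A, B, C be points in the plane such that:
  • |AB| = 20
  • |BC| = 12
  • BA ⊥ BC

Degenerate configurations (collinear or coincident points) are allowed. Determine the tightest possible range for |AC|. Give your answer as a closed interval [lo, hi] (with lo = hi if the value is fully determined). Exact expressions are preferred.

|AB| ∈ {20}
|BC| ∈ {12}
|AC| ∈ {4·√(34)}

|AC| = 4·√(34)  (≈ 23.3238)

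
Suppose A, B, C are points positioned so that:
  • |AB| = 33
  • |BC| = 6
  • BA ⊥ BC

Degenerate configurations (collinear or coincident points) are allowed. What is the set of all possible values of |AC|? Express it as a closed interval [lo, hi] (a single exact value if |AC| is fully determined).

|AB| ∈ {33}
|BC| ∈ {6}
|AC| ∈ {15·√(5)}

|AC| = 15·√(5)  (≈ 33.5410)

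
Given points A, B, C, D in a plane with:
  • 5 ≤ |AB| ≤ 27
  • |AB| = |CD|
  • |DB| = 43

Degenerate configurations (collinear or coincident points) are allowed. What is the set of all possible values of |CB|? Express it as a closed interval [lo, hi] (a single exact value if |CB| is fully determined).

|CB| ∈ [16, 70]  (≈ [16.0000, 70.0000])

|AB| ∈ [5, 27]
|BD| ∈ {43}
|CD| ∈ [5, 27]
|AD| ∈ [16, 70]
|BC| ∈ [16, 70]
|AC| ∈ [0, 97]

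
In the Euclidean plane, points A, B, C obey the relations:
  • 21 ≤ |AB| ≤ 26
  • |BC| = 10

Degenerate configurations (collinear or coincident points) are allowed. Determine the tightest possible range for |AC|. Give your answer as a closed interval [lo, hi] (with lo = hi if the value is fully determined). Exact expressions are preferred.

|AB| ∈ [21, 26]
|BC| ∈ {10}
|AC| ∈ [11, 36]

|AC| ∈ [11, 36]  (≈ [11.0000, 36.0000])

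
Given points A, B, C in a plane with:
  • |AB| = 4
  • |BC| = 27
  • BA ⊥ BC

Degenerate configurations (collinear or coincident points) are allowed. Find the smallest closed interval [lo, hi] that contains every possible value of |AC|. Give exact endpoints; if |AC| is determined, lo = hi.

|AC| = √(745)  (≈ 27.2947)

|AB| ∈ {4}
|BC| ∈ {27}
|AC| ∈ {√(745)}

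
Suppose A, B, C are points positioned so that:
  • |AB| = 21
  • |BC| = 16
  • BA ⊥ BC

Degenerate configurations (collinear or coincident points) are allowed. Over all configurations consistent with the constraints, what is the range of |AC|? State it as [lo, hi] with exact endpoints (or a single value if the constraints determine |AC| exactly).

|AC| = √(697)  (≈ 26.4008)

|AB| ∈ {21}
|BC| ∈ {16}
|AC| ∈ {√(697)}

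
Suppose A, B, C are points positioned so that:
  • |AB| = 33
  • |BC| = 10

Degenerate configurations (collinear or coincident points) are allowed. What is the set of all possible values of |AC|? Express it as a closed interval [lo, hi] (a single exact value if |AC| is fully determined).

|AC| ∈ [23, 43]  (≈ [23.0000, 43.0000])

|AB| ∈ {33}
|BC| ∈ {10}
|AC| ∈ [23, 43]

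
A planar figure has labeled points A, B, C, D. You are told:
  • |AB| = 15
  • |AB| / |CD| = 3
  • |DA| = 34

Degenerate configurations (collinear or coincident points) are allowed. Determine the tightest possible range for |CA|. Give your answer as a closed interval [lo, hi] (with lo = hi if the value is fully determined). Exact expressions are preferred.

|CA| ∈ [29, 39]  (≈ [29.0000, 39.0000])

|AB| ∈ {15}
|AD| ∈ {34}
|CD| ∈ {5}
|BD| ∈ [19, 49]
|AC| ∈ [29, 39]
|BC| ∈ [14, 54]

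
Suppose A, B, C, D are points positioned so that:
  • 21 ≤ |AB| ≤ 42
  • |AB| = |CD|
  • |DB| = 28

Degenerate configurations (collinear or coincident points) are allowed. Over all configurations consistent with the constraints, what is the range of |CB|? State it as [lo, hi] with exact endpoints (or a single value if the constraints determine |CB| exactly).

|CB| ∈ [0, 70]  (≈ [0.0000, 70.0000])

|AB| ∈ [21, 42]
|BD| ∈ {28}
|CD| ∈ [21, 42]
|AD| ∈ [0, 70]
|BC| ∈ [0, 70]
|AC| ∈ [0, 112]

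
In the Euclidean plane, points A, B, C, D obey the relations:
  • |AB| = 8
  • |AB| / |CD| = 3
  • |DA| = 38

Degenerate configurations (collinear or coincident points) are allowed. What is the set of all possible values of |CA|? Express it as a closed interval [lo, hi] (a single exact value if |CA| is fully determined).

|AB| ∈ {8}
|AD| ∈ {38}
|CD| ∈ {8/3}
|BD| ∈ [30, 46]
|AC| ∈ [106/3, 122/3]
|BC| ∈ [82/3, 146/3]

|CA| ∈ [106/3, 122/3]  (≈ [35.3333, 40.6667])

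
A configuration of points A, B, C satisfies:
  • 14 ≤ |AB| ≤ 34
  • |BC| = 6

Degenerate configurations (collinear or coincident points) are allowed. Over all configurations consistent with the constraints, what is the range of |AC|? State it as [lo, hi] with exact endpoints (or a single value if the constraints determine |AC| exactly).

|AC| ∈ [8, 40]  (≈ [8.0000, 40.0000])

|AB| ∈ [14, 34]
|BC| ∈ {6}
|AC| ∈ [8, 40]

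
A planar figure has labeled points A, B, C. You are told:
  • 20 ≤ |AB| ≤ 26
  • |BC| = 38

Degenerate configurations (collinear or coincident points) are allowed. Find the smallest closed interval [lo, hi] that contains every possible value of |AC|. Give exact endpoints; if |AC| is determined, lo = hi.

|AB| ∈ [20, 26]
|BC| ∈ {38}
|AC| ∈ [12, 64]

|AC| ∈ [12, 64]  (≈ [12.0000, 64.0000])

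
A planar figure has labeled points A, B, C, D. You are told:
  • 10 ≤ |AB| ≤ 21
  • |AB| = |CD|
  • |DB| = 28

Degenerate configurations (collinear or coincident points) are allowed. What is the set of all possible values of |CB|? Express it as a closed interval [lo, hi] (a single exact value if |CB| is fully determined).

|AB| ∈ [10, 21]
|BD| ∈ {28}
|CD| ∈ [10, 21]
|AD| ∈ [7, 49]
|BC| ∈ [7, 49]
|AC| ∈ [0, 70]

|CB| ∈ [7, 49]  (≈ [7.0000, 49.0000])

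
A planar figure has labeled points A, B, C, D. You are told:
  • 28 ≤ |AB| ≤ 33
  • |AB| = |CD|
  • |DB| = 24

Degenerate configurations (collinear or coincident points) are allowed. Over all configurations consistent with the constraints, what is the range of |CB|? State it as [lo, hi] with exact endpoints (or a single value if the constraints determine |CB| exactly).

|AB| ∈ [28, 33]
|BD| ∈ {24}
|CD| ∈ [28, 33]
|AD| ∈ [4, 57]
|BC| ∈ [4, 57]
|AC| ∈ [0, 90]

|CB| ∈ [4, 57]  (≈ [4.0000, 57.0000])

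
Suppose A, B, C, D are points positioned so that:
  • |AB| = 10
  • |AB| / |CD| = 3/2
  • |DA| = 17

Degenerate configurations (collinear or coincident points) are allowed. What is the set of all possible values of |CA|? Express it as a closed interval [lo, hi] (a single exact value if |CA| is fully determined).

|AB| ∈ {10}
|AD| ∈ {17}
|CD| ∈ {20/3}
|BD| ∈ [7, 27]
|AC| ∈ [31/3, 71/3]
|BC| ∈ [1/3, 101/3]

|CA| ∈ [31/3, 71/3]  (≈ [10.3333, 23.6667])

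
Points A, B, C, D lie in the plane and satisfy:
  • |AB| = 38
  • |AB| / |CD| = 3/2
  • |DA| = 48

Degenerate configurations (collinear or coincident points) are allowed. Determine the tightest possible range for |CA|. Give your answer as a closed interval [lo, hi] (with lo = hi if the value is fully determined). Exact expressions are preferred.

|CA| ∈ [68/3, 220/3]  (≈ [22.6667, 73.3333])

|AB| ∈ {38}
|AD| ∈ {48}
|CD| ∈ {76/3}
|BD| ∈ [10, 86]
|AC| ∈ [68/3, 220/3]
|BC| ∈ [0, 334/3]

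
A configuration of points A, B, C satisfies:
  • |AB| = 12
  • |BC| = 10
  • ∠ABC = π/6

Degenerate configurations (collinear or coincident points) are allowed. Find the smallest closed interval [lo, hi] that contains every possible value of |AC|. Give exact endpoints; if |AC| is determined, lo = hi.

|AB| ∈ {12}
|BC| ∈ {10}
|AC| ∈ {2·√(61 - 30·√(3))}

|AC| = 2·√(61 - 30·√(3))  (≈ 6.0128)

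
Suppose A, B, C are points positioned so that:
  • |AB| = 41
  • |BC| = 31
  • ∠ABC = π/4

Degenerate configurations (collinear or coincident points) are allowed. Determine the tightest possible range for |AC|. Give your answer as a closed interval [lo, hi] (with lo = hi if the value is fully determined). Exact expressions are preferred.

|AC| = √(2642 - 1271·√(2))  (≈ 29.0609)

|AB| ∈ {41}
|BC| ∈ {31}
|AC| ∈ {√(2642 - 1271·√(2))}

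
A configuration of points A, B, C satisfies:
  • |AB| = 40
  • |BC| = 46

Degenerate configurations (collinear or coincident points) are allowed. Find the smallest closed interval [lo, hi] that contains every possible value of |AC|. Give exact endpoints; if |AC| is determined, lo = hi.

|AC| ∈ [6, 86]  (≈ [6.0000, 86.0000])

|AB| ∈ {40}
|BC| ∈ {46}
|AC| ∈ [6, 86]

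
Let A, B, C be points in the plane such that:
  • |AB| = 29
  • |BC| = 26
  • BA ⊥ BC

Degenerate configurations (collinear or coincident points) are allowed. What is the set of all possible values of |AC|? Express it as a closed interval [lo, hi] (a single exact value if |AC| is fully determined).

|AC| = √(1517)  (≈ 38.9487)

|AB| ∈ {29}
|BC| ∈ {26}
|AC| ∈ {√(1517)}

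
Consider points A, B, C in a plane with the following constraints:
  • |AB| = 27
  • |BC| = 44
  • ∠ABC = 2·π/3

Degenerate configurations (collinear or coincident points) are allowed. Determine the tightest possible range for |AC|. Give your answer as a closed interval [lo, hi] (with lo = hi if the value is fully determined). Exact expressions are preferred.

|AC| = √(3853)  (≈ 62.0725)

|AB| ∈ {27}
|BC| ∈ {44}
|AC| ∈ {√(3853)}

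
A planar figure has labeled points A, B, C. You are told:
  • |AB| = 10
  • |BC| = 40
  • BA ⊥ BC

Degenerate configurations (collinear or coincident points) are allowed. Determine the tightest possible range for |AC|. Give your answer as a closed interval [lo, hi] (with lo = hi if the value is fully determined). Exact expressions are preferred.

|AC| = 10·√(17)  (≈ 41.2311)

|AB| ∈ {10}
|BC| ∈ {40}
|AC| ∈ {10·√(17)}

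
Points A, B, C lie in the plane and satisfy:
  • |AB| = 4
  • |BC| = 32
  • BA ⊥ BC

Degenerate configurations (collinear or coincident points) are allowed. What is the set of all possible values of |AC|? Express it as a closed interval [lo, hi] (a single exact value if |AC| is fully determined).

|AC| = 4·√(65)  (≈ 32.2490)

|AB| ∈ {4}
|BC| ∈ {32}
|AC| ∈ {4·√(65)}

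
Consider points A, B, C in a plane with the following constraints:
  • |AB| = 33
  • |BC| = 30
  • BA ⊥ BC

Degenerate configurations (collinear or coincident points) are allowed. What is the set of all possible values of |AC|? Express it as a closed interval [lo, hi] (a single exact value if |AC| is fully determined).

|AC| = 3·√(221)  (≈ 44.5982)

|AB| ∈ {33}
|BC| ∈ {30}
|AC| ∈ {3·√(221)}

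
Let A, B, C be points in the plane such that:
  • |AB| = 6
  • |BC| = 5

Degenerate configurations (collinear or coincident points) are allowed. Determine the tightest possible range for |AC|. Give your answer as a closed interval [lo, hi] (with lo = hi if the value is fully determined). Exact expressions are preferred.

|AB| ∈ {6}
|BC| ∈ {5}
|AC| ∈ [1, 11]

|AC| ∈ [1, 11]  (≈ [1.0000, 11.0000])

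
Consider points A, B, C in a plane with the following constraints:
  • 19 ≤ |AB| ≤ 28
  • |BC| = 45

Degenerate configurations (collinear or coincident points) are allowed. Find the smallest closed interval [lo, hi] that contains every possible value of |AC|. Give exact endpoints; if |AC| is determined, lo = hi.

|AB| ∈ [19, 28]
|BC| ∈ {45}
|AC| ∈ [17, 73]

|AC| ∈ [17, 73]  (≈ [17.0000, 73.0000])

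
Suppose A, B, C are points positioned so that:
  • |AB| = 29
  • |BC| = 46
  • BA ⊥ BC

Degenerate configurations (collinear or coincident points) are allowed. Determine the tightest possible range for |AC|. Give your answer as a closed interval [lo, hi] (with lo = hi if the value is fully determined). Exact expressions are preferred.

|AB| ∈ {29}
|BC| ∈ {46}
|AC| ∈ {√(2957)}

|AC| = √(2957)  (≈ 54.3783)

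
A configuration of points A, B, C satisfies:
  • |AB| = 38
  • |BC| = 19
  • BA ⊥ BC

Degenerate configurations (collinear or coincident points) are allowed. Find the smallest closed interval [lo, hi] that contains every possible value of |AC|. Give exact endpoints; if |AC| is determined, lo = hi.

|AB| ∈ {38}
|BC| ∈ {19}
|AC| ∈ {19·√(5)}

|AC| = 19·√(5)  (≈ 42.4853)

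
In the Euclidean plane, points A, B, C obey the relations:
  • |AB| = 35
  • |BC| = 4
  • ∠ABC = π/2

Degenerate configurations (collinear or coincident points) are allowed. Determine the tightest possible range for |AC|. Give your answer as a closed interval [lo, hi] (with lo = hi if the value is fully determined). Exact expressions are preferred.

|AC| = √(1241)  (≈ 35.2278)

|AB| ∈ {35}
|BC| ∈ {4}
|AC| ∈ {√(1241)}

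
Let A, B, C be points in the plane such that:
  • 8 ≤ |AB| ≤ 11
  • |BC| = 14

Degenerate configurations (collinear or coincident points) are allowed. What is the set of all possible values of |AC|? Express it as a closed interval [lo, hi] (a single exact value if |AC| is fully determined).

|AC| ∈ [3, 25]  (≈ [3.0000, 25.0000])

|AB| ∈ [8, 11]
|BC| ∈ {14}
|AC| ∈ [3, 25]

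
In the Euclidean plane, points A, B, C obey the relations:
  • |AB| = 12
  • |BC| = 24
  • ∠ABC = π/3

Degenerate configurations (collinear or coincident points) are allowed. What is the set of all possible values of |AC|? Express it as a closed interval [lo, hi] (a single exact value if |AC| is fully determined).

|AB| ∈ {12}
|BC| ∈ {24}
|AC| ∈ {12·√(3)}

|AC| = 12·√(3)  (≈ 20.7846)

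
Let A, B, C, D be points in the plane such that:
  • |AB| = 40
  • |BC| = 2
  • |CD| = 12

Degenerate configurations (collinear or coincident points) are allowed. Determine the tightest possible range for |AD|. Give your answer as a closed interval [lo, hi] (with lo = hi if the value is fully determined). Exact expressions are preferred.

|AD| ∈ [26, 54]  (≈ [26.0000, 54.0000])

|AB| ∈ {40}
|BC| ∈ {2}
|CD| ∈ {12}
|AC| ∈ [38, 42]
|BD| ∈ [10, 14]
|AD| ∈ [26, 54]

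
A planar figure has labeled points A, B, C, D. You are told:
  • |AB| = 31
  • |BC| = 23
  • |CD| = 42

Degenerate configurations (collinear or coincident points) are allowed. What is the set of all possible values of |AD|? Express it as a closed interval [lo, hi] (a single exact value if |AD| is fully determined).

|AB| ∈ {31}
|BC| ∈ {23}
|CD| ∈ {42}
|AC| ∈ [8, 54]
|BD| ∈ [19, 65]
|AD| ∈ [0, 96]

|AD| ∈ [0, 96]  (≈ [0.0000, 96.0000])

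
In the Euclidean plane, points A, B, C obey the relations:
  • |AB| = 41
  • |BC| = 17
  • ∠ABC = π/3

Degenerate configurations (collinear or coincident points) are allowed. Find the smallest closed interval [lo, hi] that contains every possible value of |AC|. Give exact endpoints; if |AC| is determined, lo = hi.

|AC| = √(1273)  (≈ 35.6791)

|AB| ∈ {41}
|BC| ∈ {17}
|AC| ∈ {√(1273)}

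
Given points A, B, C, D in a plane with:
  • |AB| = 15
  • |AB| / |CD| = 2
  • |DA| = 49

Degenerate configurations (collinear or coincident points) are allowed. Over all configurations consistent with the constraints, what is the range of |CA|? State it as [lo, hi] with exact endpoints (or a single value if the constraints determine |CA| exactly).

|CA| ∈ [83/2, 113/2]  (≈ [41.5000, 56.5000])

|AB| ∈ {15}
|AD| ∈ {49}
|CD| ∈ {15/2}
|BD| ∈ [34, 64]
|AC| ∈ [83/2, 113/2]
|BC| ∈ [53/2, 143/2]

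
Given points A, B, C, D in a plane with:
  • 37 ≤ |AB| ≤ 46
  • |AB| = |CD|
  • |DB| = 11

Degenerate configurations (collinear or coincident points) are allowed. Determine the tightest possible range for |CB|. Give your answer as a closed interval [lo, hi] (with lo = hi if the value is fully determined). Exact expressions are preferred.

|AB| ∈ [37, 46]
|BD| ∈ {11}
|CD| ∈ [37, 46]
|AD| ∈ [26, 57]
|BC| ∈ [26, 57]
|AC| ∈ [0, 103]

|CB| ∈ [26, 57]  (≈ [26.0000, 57.0000])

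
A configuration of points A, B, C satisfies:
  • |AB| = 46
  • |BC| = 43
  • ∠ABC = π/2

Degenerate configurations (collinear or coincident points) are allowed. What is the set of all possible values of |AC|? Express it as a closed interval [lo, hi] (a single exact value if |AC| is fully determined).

|AB| ∈ {46}
|BC| ∈ {43}
|AC| ∈ {√(3965)}

|AC| = √(3965)  (≈ 62.9682)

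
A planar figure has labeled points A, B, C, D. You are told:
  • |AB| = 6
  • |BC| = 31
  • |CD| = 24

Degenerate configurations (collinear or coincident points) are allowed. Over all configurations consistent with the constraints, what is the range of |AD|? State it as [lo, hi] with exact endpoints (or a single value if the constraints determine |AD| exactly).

|AD| ∈ [1, 61]  (≈ [1.0000, 61.0000])

|AB| ∈ {6}
|BC| ∈ {31}
|CD| ∈ {24}
|AC| ∈ [25, 37]
|BD| ∈ [7, 55]
|AD| ∈ [1, 61]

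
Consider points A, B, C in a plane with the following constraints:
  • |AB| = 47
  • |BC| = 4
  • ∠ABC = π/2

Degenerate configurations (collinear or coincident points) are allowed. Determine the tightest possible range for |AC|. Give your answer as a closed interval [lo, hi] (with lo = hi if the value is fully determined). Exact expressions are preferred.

|AC| = 5·√(89)  (≈ 47.1699)

|AB| ∈ {47}
|BC| ∈ {4}
|AC| ∈ {5·√(89)}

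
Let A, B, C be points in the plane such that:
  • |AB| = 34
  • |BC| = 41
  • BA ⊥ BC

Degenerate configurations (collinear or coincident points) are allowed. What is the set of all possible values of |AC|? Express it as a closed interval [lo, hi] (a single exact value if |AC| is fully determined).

|AC| = √(2837)  (≈ 53.2635)

|AB| ∈ {34}
|BC| ∈ {41}
|AC| ∈ {√(2837)}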